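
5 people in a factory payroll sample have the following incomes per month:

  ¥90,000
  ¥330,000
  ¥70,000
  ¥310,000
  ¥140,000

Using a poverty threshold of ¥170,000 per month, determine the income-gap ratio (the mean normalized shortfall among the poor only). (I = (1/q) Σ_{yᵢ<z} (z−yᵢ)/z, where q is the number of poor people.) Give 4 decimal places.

0.4118

Incomes under z: ¥70,000, ¥90,000, ¥140,000 (q = 3 of N = 5).
Relative gaps: 0.5882, 0.4706, 0.1765; sum = 1.235294.
I averages over the q = 3 poor units only: 1.235294 / 3 = 0.4118.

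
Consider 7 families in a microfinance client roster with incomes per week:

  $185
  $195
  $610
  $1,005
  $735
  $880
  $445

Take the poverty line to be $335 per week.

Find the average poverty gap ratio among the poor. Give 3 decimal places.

Below z: $185, $195 (q = 2 of N = 7).
Shortfall ratios (z−y)/z: 0.4478, 0.4179; sum = 0.865672.
I averages over the q = 2 poor units only: 0.865672 / 2 = 0.433.

0.433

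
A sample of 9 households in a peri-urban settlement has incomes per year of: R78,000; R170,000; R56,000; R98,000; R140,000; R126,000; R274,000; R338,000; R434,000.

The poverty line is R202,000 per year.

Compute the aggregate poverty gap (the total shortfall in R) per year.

Below z: R56,000, R78,000, R98,000, R126,000, R140,000, R170,000 (q = 6 of N = 9).
Individual gaps: 202000−56000 = 146000; 202000−78000 = 124000; 202000−98000 = 104000; 202000−126000 = 76000; 202000−140000 = 62000; 202000−170000 = 32000.
Aggregate gap = R544,000.

R544,000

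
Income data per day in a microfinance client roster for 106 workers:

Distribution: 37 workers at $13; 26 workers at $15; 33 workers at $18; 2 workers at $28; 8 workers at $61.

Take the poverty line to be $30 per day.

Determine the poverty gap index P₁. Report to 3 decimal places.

Incomes under z: 37×$13, 26×$15, 33×$18, 2×$28 (q = 98 of N = 106).
Relative gaps: (30−13)/30 = 0.5667 (×37); (30−15)/30 = 0.5000 (×26); (30−18)/30 = 0.4000 (×33); (30−28)/30 = 0.0667 (×2).
Σ = 47.300000. Dividing by the full population N = 106 gives P₁ = 0.446.

0.446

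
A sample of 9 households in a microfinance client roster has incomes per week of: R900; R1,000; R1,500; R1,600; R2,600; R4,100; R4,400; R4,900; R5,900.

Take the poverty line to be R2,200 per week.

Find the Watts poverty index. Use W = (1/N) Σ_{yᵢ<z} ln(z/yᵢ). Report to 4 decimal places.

0.2649

Poor units: R900, R1,000, R1,500, R1,600 (q = 4 of N = 9).
Log shortfalls: ln(2200/900) = 0.8938; ln(2200/1000) = 0.7885; ln(2200/1500) = 0.3830; ln(2200/1600) = 0.3185.
W = 2.383721 / 9 = 0.2649.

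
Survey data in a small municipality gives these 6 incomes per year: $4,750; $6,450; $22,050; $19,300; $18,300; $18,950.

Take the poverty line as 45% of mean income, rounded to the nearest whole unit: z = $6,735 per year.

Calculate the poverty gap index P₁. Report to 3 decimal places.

0.056

Incomes under z: $4,750, $6,450 (q = 2 of N = 6).
Normalized shortfalls: (6735−4750)/6735 = 0.2947; (6735−6450)/6735 = 0.0423.
Σ = 0.337045. Dividing by the full population N = 6 gives P₁ = 0.056.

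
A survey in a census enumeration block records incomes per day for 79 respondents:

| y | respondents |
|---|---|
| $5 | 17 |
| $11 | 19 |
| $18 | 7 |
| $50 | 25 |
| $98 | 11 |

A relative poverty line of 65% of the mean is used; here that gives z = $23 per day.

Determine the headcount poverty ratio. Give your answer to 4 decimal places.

0.5443

43 of the 79 respondents have income below $23.
H = 43/79 = 0.5443.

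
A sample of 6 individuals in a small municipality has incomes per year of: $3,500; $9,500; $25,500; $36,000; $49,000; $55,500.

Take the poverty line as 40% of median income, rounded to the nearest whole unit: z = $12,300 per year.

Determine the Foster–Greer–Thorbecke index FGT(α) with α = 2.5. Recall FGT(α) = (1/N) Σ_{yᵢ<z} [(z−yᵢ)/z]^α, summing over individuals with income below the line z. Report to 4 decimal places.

Incomes under z: $3,500, $9,500 (q = 2 of N = 6).
Normalized shortfalls: (12300−3500)/12300 = 0.7154; (12300−9500)/12300 = 0.2276.
Raised to α = 2.5: 0.43296; 0.02472.
Sum = 0.457681; FGT(2.5) = 0.457681 / 6 = 0.0763.

0.0763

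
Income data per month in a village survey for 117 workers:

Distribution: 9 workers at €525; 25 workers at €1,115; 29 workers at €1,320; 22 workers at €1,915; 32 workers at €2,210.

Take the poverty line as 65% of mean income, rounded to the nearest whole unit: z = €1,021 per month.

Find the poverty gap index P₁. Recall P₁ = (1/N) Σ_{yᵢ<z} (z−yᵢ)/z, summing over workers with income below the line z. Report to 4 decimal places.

0.0374

Below the line: 9×€525 (q = 9 of N = 117).
Gap ratios (z−y)/z: (1021−525)/1021 = 0.4858 (×9).
Σ = 4.372184. Dividing by the full population N = 117 gives P₁ = 0.0374.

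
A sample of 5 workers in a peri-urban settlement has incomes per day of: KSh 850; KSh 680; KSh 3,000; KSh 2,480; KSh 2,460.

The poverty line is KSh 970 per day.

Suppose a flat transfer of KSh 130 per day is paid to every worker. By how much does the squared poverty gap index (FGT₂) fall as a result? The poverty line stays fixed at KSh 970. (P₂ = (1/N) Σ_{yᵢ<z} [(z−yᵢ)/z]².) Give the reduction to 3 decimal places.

Before: below the line — KSh 680, KSh 850; squared poverty gap index (FGT₂) = 0.02094.
After the KSh 130 transfer: below the line — KSh 810; squared poverty gap index (FGT₂) = 0.00544.
Reduction = 0.02094 − 0.00544 = 0.015.

0.015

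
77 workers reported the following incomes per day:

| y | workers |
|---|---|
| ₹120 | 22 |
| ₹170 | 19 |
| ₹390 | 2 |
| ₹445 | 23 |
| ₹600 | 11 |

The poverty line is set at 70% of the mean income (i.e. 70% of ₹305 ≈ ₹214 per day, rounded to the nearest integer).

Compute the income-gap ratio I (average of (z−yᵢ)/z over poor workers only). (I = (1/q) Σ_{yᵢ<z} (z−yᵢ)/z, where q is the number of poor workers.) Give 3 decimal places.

Below z: 22×₹120, 19×₹170 (q = 41 of N = 77).
Shortfall ratios (z−y)/z: 0.4393 (×22), 0.2056 (×19); sum = 13.570093.
The income-gap ratio divides by q (the poor only): 13.570093 / 41 = 0.331.

0.331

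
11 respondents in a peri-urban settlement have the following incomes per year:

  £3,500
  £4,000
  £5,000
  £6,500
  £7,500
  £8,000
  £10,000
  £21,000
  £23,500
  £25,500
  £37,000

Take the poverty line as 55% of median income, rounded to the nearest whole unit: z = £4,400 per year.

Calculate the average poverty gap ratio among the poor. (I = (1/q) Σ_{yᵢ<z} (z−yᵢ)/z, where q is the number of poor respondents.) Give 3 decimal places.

Below z: £3,500, £4,000 (q = 2 of N = 11).
Shortfall ratios (z−y)/z: 0.2045, 0.0909; sum = 0.295455.
I averages over the q = 2 poor units only: 0.295455 / 2 = 0.148.

0.148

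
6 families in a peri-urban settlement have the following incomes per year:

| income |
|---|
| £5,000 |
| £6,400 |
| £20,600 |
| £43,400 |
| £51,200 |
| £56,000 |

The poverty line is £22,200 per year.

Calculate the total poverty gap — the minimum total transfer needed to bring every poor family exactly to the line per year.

Poor units: £5,000, £6,400, £20,600 (q = 3 of N = 6).
Individual gaps: 22200−5000 = 17200; 22200−6400 = 15800; 22200−20600 = 1600.
Aggregate gap = £34,600.

£34,600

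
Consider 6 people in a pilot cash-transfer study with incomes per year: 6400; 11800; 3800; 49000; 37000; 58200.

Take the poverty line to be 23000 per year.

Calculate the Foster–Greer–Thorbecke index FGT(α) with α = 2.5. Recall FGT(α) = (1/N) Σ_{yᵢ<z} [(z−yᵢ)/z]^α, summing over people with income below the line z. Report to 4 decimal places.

Below z: 3800, 6400, 11800 (q = 3 of N = 6).
Gap ratios (z−y)/z: (23000−3800)/23000 = 0.8348; (23000−6400)/23000 = 0.7217; (23000−11800)/23000 = 0.4870.
Raised to α = 2.5: 0.63670; 0.44254; 0.16547.
Sum = 1.244708; FGT(2.5) = 1.244708 / 6 = 0.2075.

0.2075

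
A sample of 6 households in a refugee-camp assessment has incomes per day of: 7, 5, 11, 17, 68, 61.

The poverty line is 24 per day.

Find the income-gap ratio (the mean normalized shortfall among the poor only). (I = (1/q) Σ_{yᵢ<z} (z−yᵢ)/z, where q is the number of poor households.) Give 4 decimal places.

0.5833

Below z: 5, 7, 11, 17 (q = 4 of N = 6).
Relative gaps: 0.7917, 0.7083, 0.5417, 0.2917; sum = 2.333333.
The income-gap ratio divides by q (the poor only): 2.333333 / 4 = 0.5833.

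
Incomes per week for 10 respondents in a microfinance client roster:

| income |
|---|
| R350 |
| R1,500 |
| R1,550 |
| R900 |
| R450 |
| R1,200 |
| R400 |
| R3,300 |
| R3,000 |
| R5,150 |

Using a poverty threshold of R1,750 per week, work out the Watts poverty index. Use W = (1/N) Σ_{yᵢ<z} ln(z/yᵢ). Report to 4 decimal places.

0.5761

Below the line: R350, R400, R450, R900, R1,200, R1,500, R1,550 (q = 7 of N = 10).
Log gaps: ln(1750/350) = 1.6094; ln(1750/400) = 1.4759; ln(1750/450) = 1.3581; ln(1750/900) = 0.6650; ln(1750/1200) = 0.3773; ln(1750/1500) = 0.1542; ln(1750/1550) = 0.1214.
W = 5.761250 / 10 = 0.5761.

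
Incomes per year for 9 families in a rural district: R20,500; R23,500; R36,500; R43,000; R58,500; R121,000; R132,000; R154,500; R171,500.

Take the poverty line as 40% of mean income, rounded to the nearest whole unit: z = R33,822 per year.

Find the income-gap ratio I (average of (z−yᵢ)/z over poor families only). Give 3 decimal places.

Below z: R20,500, R23,500 (q = 2 of N = 9).
Shortfall ratios (z−y)/z: 0.3939, 0.3052; sum = 0.699072.
I averages over the q = 2 poor units only: 0.699072 / 2 = 0.350.

0.350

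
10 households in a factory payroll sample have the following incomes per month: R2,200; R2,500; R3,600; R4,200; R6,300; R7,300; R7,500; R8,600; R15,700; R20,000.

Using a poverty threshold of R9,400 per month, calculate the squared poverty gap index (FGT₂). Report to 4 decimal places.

Poor units: R2,200, R2,500, R3,600, R4,200, R6,300, R7,300, R7,500, R8,600 (q = 8 of N = 10).
Shortfall ratios: (9400−2200)/9400 = 0.7660; (9400−2500)/9400 = 0.7340; (9400−3600)/9400 = 0.6170; (9400−4200)/9400 = 0.5532; (9400−6300)/9400 = 0.3298; (9400−7300)/9400 = 0.2234; (9400−7500)/9400 = 0.2021; (9400−8600)/9400 = 0.0851.
Squared: 0.5867; 0.5388; 0.3807; 0.3060; 0.1088; 0.0499; 0.0409; 0.0072.
Sum = 2.019013; P₂ = 2.019013 / 10 = 0.2019.

0.2019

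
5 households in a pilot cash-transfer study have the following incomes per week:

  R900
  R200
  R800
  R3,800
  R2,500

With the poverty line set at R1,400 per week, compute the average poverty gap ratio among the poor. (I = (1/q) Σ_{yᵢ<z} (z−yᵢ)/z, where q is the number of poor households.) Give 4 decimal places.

Poor units: R200, R800, R900 (q = 3 of N = 5).
Relative gaps: 0.8571, 0.4286, 0.3571; sum = 1.642857.
I averages over the q = 3 poor units only: 1.642857 / 3 = 0.5476.

0.5476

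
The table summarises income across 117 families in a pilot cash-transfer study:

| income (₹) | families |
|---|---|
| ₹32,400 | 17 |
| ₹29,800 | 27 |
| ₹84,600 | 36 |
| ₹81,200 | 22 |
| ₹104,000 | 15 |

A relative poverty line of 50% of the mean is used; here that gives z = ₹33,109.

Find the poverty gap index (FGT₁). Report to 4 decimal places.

0.0262

Incomes under z: 27×₹29,800, 17×₹32,400 (q = 44 of N = 117).
Shortfall ratios: (33109−29800)/33109 = 0.0999 (×27); (33109−32400)/33109 = 0.0214 (×17).
Σ = 3.062491. Dividing by the full population N = 117 gives P₁ = 0.0262.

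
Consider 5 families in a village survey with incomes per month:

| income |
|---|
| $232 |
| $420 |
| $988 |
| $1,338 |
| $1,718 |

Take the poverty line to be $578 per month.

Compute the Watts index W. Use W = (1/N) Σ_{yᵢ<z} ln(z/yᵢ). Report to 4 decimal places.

0.2464

Incomes under z: $232, $420 (q = 2 of N = 5).
Log shortfalls: ln(578/232) = 0.9128; ln(578/420) = 0.3193.
W = 1.232156 / 5 = 0.2464.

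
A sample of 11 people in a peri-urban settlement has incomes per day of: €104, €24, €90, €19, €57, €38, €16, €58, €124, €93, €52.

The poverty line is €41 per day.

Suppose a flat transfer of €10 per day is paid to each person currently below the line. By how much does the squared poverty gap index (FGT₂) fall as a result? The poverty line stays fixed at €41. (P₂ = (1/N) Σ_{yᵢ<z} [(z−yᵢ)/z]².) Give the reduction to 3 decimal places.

0.053

Before: below the line — €16, €19, €24, €38; squared poverty gap index (FGT₂) = 0.07609.
After the €10 transfer: below the line — €26, €29, €34; squared poverty gap index (FGT₂) = 0.02261.
Reduction = 0.07609 − 0.02261 = 0.053.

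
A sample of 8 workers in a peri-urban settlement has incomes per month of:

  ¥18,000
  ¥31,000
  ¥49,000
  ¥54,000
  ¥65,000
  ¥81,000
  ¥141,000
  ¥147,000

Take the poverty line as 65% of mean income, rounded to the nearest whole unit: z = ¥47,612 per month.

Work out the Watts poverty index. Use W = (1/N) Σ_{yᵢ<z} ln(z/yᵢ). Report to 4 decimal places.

0.1752

Incomes under z: ¥18,000, ¥31,000 (q = 2 of N = 8).
Log shortfalls: ln(47612/18000) = 0.9727; ln(47612/31000) = 0.4291.
W = 1.401811 / 8 = 0.1752.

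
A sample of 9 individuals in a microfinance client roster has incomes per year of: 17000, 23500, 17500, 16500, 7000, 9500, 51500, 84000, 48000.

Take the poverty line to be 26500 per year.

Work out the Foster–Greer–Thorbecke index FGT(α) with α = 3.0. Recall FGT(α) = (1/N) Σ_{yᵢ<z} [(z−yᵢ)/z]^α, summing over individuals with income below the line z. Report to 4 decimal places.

Below z: 7000, 9500, 16500, 17000, 17500, 23500 (q = 6 of N = 9).
Gap ratios (z−y)/z: (26500−7000)/26500 = 0.7358; (26500−9500)/26500 = 0.6415; (26500−16500)/26500 = 0.3774; (26500−17000)/26500 = 0.3585; (26500−17500)/26500 = 0.3396; (26500−23500)/26500 = 0.1132.
Raised to α = 3.0: 0.39844; 0.26400; 0.05374; 0.04607; 0.03917; 0.00145.
Sum = 0.802878; FGT(3.0) = 0.802878 / 9 = 0.0892.

0.0892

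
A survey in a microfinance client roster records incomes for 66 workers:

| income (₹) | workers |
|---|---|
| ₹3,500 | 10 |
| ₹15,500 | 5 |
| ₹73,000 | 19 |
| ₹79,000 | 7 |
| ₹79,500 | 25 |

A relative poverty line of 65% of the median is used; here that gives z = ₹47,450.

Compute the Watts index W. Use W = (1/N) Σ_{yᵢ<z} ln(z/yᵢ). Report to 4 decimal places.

Below z: 10×₹3,500, 5×₹15,500 (q = 15 of N = 66).
Log gaps: ln(47450/3500) = 2.6069 (×10); ln(47450/15500) = 1.1188 (×5).
W = 31.663318 / 66 = 0.4797.

0.4797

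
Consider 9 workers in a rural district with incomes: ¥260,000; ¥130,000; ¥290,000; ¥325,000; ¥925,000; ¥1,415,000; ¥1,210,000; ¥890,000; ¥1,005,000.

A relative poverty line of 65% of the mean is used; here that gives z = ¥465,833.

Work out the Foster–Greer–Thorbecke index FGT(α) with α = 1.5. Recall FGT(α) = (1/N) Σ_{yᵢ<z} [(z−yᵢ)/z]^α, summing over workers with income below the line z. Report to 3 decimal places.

Below the line: ¥130,000, ¥260,000, ¥290,000, ¥325,000 (q = 4 of N = 9).
Relative gaps: (465833−130000)/465833 = 0.7209; (465833−260000)/465833 = 0.4419; (465833−290000)/465833 = 0.3775; (465833−325000)/465833 = 0.3023.
Raised to α = 1.5: 0.61212; 0.29372; 0.23190; 0.16623.
Sum = 1.303973; FGT(1.5) = 1.303973 / 9 = 0.145.

0.145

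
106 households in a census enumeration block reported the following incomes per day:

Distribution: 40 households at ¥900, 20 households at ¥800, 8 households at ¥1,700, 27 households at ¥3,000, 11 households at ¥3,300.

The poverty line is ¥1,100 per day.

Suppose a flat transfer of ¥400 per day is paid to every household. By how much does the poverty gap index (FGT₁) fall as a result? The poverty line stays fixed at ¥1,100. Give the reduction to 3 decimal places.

0.120

Before: below the line — 20×¥800, 40×¥900; poverty gap index (FGT₁) = 0.12007.
After the ¥400 transfer: below the line — none; poverty gap index (FGT₁) = 0.00000.
Reduction = 0.12007 − 0.00000 = 0.120.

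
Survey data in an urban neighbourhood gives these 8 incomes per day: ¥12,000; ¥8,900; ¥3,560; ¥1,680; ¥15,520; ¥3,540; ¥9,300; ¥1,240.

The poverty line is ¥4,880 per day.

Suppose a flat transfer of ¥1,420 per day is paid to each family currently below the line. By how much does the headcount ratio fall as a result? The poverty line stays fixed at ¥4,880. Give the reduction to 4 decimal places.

0.2500

Before: below the line — ¥1,240, ¥1,680, ¥3,540, ¥3,560; headcount ratio = 0.500000.
After the ¥1,420 transfer: below the line — ¥2,660, ¥3,100; headcount ratio = 0.250000.
Reduction = 0.500000 − 0.250000 = 0.2500.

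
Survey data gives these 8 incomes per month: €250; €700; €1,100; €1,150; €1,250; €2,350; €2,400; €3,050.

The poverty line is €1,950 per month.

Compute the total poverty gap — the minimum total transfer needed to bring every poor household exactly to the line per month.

€5,300

Below z: €250, €700, €1,100, €1,150, €1,250 (q = 5 of N = 8).
Individual gaps: 1950−250 = 1700; 1950−700 = 1250; 1950−1100 = 850; 1950−1150 = 800; 1950−1250 = 700.
Aggregate gap = €5,300.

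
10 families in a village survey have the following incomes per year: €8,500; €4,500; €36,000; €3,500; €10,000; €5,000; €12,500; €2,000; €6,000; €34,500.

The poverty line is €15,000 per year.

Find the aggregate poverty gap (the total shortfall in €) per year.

€68,000

Incomes under z: €2,000, €3,500, €4,500, €5,000, €6,000, €8,500, €10,000, €12,500 (q = 8 of N = 10).
Individual gaps: 15000−2000 = 13000; 15000−3500 = 11500; 15000−4500 = 10500; 15000−5000 = 10000; 15000−6000 = 9000; 15000−8500 = 6500; 15000−10000 = 5000; 15000−12500 = 2500.
Aggregate gap = €68,000.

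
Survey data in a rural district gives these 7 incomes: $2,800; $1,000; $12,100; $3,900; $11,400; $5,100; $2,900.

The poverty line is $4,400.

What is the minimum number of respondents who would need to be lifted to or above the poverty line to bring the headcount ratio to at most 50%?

Currently q = 4 of N = 7 are below the line (H = 0.571).
A headcount ratio of at most 50% allows at most ⌊0.50 × 7⌋ = 3 poor respondents.
So at least 4 − 3 = 1 must be lifted.

1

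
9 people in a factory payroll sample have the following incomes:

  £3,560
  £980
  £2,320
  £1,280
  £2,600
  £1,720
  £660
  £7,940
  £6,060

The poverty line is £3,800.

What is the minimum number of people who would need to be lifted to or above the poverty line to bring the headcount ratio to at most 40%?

4

Currently q = 7 of N = 9 are below the line (H = 0.778).
A headcount ratio of at most 40% allows at most ⌊0.40 × 9⌋ = 3 poor people.
So at least 7 − 3 = 4 must be lifted.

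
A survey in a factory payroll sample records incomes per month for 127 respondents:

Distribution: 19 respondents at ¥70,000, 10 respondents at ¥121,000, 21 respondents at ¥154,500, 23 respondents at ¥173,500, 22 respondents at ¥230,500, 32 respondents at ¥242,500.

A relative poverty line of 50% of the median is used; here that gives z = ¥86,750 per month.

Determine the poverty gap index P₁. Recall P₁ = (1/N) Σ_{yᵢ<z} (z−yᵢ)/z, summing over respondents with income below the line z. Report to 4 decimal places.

Poor units: 19×¥70,000 (q = 19 of N = 127).
Relative gaps: (86750−70000)/86750 = 0.1931 (×19).
Sum of shortfalls = 3.668588; P₁ averages over all N: 3.668588 / 127 = 0.0289.

0.0289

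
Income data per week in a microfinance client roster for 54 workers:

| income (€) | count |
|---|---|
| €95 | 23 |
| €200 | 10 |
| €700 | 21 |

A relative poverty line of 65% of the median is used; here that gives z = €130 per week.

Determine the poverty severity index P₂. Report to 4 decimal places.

Below the line: 23×€95 (q = 23 of N = 54).
Relative gaps: (130−95)/130 = 0.2692 (×23).
Squared: 0.0725 (×23).
Sum = 1.667160; P₂ = 1.667160 / 54 = 0.0309.

0.0309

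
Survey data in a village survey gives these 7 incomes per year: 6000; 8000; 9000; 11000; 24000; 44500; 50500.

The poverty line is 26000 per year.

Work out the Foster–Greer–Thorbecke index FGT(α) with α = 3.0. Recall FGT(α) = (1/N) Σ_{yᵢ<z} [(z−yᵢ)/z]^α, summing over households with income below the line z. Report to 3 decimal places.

0.180

Incomes under z: 6000, 8000, 9000, 11000, 24000 (q = 5 of N = 7).
Relative gaps: (26000−6000)/26000 = 0.7692; (26000−8000)/26000 = 0.6923; (26000−9000)/26000 = 0.6538; (26000−11000)/26000 = 0.5769; (26000−24000)/26000 = 0.0769.
Raised to α = 3.0: 0.45517; 0.33182; 0.27953; 0.19202; 0.00046.
Sum = 1.258990; FGT(3.0) = 1.258990 / 7 = 0.180.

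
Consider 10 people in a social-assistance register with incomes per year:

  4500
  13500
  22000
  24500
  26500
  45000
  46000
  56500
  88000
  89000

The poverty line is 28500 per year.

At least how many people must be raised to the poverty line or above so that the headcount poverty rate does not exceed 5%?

5

5 of the 10 people are poor, so H = 5/10 = 0.500.
A headcount ratio of at most 5% allows at most ⌊0.05 × 10⌋ = 0 poor people.
So at least 5 − 0 = 5 must be lifted.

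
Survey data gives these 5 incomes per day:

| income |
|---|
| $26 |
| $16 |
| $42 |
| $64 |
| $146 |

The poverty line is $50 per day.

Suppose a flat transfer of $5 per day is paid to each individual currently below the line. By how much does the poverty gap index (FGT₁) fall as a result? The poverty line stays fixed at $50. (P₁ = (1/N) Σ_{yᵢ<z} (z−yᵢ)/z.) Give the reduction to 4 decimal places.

0.0600

Before: below the line — $16, $26, $42; poverty gap index (FGT₁) = 0.264000.
After the $5 transfer: below the line — $21, $31, $47; poverty gap index (FGT₁) = 0.204000.
Reduction = 0.264000 − 0.204000 = 0.0600.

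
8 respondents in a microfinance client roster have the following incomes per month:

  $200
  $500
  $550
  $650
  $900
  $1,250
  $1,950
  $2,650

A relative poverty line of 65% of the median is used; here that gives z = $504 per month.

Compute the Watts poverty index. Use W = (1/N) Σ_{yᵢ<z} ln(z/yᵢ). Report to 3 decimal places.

Below the line: $200, $500 (q = 2 of N = 8).
ln(z/y) terms: ln(504/200) = 0.9243; ln(504/500) = 0.0080.
W = 0.932227 / 8 = 0.117.

0.117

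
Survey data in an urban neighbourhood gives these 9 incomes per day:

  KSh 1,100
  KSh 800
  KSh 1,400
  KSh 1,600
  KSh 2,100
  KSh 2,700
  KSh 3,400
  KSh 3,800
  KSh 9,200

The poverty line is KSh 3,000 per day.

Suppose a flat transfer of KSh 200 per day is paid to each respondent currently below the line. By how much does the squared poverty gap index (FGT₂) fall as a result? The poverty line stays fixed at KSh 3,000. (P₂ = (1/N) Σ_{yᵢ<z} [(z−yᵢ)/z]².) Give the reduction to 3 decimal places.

0.038

Before: below the line — KSh 800, KSh 1,100, KSh 1,400, KSh 1,600, KSh 2,100, KSh 2,700; squared poverty gap index (FGT₂) = 0.17123.
After the KSh 200 transfer: below the line — KSh 1,000, KSh 1,300, KSh 1,600, KSh 1,800, KSh 2,300, KSh 2,900; squared poverty gap index (FGT₂) = 0.13321.
Reduction = 0.17123 − 0.13321 = 0.038.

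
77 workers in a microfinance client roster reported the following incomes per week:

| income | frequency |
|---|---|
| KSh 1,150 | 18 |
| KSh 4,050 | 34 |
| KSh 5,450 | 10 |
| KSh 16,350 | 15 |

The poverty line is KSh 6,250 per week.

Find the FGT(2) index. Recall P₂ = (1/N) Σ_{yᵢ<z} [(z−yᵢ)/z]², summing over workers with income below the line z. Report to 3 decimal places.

0.212

Below the line: 18×KSh 1,150, 34×KSh 4,050, 10×KSh 5,450 (q = 62 of N = 77).
Normalized shortfalls: (6250−1150)/6250 = 0.8160 (×18); (6250−4050)/6250 = 0.3520 (×34); (6250−5450)/6250 = 0.1280 (×10).
Squared: 0.6659 (×18); 0.1239 (×34); 0.0164 (×10).
Sum = 16.361984; P₂ = 16.361984 / 77 = 0.212.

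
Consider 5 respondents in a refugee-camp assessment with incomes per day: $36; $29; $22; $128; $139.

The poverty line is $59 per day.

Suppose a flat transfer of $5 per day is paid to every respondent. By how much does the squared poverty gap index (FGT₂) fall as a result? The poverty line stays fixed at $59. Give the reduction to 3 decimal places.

0.047

Before: below the line — $22, $29, $36; squared poverty gap index (FGT₂) = 0.16076.
After the $5 transfer: below the line — $27, $34, $41; squared poverty gap index (FGT₂) = 0.11336.
Reduction = 0.16076 − 0.11336 = 0.047.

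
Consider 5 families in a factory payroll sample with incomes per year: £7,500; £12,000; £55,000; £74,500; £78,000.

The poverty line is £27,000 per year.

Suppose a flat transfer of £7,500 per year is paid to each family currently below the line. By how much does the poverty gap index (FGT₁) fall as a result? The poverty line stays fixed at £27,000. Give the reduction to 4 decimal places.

0.1111

Before: below the line — £7,500, £12,000; poverty gap index (FGT₁) = 0.255556.
After the £7,500 transfer: below the line — £15,000, £19,500; poverty gap index (FGT₁) = 0.144444.
Reduction = 0.255556 − 0.144444 = 0.1111.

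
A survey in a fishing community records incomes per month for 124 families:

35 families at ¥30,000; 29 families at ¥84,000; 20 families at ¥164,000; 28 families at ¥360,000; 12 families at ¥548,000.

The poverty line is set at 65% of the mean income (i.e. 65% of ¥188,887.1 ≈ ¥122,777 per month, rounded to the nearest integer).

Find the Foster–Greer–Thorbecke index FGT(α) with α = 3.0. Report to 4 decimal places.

Below the line: 35×¥30,000, 29×¥84,000 (q = 64 of N = 124).
Relative gaps: (122777−30000)/122777 = 0.7557 (×35); (122777−84000)/122777 = 0.3158 (×29).
Raised to α = 3.0: 0.43149 (×35); 0.03150 (×29).
Sum = 16.015750; FGT(3.0) = 16.015750 / 124 = 0.1292.

0.1292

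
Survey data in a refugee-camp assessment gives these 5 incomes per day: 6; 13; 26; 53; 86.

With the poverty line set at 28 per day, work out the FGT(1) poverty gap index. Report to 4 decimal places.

Below the line: 6, 13, 26 (q = 3 of N = 5).
Gap ratios (z−y)/z: (28−6)/28 = 0.7857; (28−13)/28 = 0.5357; (28−26)/28 = 0.0714.
Σ = 1.392857. Dividing by the full population N = 5 gives P₁ = 0.2786.

0.2786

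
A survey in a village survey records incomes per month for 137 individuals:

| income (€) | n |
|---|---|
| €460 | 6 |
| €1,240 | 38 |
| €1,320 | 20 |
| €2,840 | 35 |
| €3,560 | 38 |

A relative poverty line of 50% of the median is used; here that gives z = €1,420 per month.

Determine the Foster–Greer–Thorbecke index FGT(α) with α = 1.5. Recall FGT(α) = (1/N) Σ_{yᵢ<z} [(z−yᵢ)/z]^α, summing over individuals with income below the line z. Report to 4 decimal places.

Poor units: 6×€460, 38×€1,240, 20×€1,320 (q = 64 of N = 137).
Normalized shortfalls: (1420−460)/1420 = 0.6761 (×6); (1420−1240)/1420 = 0.1268 (×38); (1420−1320)/1420 = 0.0704 (×20).
Raised to α = 1.5: 0.55587 (×6); 0.04513 (×38); 0.01869 (×20).
Sum = 5.423976; FGT(1.5) = 5.423976 / 137 = 0.0396.

0.0396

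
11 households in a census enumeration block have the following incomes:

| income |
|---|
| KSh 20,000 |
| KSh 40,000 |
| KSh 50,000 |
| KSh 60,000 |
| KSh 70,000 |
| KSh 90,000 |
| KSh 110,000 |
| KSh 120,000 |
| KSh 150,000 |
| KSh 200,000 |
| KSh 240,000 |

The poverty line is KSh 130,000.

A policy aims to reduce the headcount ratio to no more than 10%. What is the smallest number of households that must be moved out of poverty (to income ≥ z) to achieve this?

8 of the 11 households are poor, so H = 8/11 = 0.727.
A headcount ratio of at most 10% allows at most ⌊0.10 × 11⌋ = 1 poor households.
So at least 8 − 1 = 7 must be lifted.

7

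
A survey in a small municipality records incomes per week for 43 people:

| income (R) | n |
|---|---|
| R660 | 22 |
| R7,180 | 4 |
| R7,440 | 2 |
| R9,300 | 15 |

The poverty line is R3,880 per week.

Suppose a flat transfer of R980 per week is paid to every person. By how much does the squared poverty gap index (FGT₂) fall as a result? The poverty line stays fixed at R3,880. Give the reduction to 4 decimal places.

Before: below the line — 22×R660; squared poverty gap index (FGT₂) = 0.352373.
After the R980 transfer: below the line — 22×R1,640; squared poverty gap index (FGT₂) = 0.170525.
Reduction = 0.352373 − 0.170525 = 0.1818.

0.1818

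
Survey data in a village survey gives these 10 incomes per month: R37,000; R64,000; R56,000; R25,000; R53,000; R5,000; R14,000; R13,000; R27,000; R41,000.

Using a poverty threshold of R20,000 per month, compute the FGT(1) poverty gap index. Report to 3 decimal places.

0.140

Poor units: R5,000, R13,000, R14,000 (q = 3 of N = 10).
Normalized shortfalls: (20000−5000)/20000 = 0.7500; (20000−13000)/20000 = 0.3500; (20000−14000)/20000 = 0.3000.
Sum of shortfalls = 1.400000; P₁ averages over all N: 1.400000 / 10 = 0.140.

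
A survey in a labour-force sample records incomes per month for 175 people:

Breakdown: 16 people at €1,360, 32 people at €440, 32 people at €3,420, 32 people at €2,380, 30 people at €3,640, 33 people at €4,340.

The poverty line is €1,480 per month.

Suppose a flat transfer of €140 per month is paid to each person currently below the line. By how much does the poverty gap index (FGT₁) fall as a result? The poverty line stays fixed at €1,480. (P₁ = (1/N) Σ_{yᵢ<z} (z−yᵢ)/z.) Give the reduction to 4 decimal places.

Before: below the line — 32×€440, 16×€1,360; poverty gap index (FGT₁) = 0.135907.
After the €140 transfer: below the line — 32×€580; poverty gap index (FGT₁) = 0.111197.
Reduction = 0.135907 − 0.111197 = 0.0247.

0.0247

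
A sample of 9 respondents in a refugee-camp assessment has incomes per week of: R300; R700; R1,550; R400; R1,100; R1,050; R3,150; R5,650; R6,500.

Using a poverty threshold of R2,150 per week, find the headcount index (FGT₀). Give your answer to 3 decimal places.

6 of the 9 respondents have income below R2,150.
H = 6/9 = 0.667.

0.667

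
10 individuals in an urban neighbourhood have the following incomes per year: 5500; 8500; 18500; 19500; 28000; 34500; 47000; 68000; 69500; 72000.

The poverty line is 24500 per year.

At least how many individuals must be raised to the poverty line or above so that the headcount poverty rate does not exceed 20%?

2

4 of the 10 individuals are poor, so H = 4/10 = 0.400.
A headcount ratio of at most 20% allows at most ⌊0.20 × 10⌋ = 2 poor individuals.
So at least 4 − 2 = 2 must be lifted.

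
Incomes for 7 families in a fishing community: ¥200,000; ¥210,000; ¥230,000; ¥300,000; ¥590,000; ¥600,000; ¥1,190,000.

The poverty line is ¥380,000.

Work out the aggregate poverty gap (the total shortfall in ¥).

¥580,000

Below z: ¥200,000, ¥210,000, ¥230,000, ¥300,000 (q = 4 of N = 7).
Individual gaps: 380000−200000 = 180000; 380000−210000 = 170000; 380000−230000 = 150000; 380000−300000 = 80000.
Aggregate gap = ¥580,000.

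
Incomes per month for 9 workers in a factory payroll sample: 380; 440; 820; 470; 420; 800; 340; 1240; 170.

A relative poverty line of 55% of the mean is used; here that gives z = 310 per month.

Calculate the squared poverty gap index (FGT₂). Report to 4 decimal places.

Below the line: 170 (q = 1 of N = 9).
Relative gaps: (310−170)/310 = 0.4516.
Squared: 0.2040.
Sum = 0.203954; P₂ = 0.203954 / 9 = 0.0227.

0.0227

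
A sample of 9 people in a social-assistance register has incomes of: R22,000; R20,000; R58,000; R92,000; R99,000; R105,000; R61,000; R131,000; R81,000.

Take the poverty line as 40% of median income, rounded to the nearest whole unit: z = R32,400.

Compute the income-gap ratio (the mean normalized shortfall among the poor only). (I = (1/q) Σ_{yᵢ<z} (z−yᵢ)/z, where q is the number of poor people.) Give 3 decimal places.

0.352

Below z: R20,000, R22,000 (q = 2 of N = 9).
Relative gaps: 0.3827, 0.3210; sum = 0.703704.
I averages over the q = 2 poor units only: 0.703704 / 2 = 0.352.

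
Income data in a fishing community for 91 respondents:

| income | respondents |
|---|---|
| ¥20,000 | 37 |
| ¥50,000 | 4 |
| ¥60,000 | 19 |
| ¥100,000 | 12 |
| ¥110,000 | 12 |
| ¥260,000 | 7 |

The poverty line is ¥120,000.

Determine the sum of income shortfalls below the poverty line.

¥5,480,000

Poor units: 37×¥20,000, 4×¥50,000, 19×¥60,000, 12×¥100,000, 12×¥110,000 (q = 84 of N = 91).
Individual gaps: 37×(120000−20000) = 3700000; 4×(120000−50000) = 280000; 19×(120000−60000) = 1140000; 12×(120000−100000) = 240000; 12×(120000−110000) = 120000.
Aggregate gap = ¥5,480,000.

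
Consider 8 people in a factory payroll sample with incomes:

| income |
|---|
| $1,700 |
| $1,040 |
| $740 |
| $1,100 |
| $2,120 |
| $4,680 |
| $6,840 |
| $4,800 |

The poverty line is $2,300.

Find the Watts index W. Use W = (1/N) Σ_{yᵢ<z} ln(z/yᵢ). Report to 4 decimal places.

Poor units: $740, $1,040, $1,100, $1,700, $2,120 (q = 5 of N = 8).
Log gaps: ln(2300/740) = 1.1340; ln(2300/1040) = 0.7937; ln(2300/1100) = 0.7376; ln(2300/1700) = 0.3023; ln(2300/2120) = 0.0815.
W = 3.049075 / 8 = 0.3811.

0.3811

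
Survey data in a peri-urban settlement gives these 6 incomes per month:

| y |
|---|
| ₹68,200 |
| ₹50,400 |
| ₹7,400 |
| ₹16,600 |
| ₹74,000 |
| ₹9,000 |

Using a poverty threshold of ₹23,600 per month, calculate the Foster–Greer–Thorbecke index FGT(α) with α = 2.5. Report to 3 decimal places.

Poor units: ₹7,400, ₹9,000, ₹16,600 (q = 3 of N = 6).
Shortfall ratios: (23600−7400)/23600 = 0.6864; (23600−9000)/23600 = 0.6186; (23600−16600)/23600 = 0.2966.
Raised to α = 2.5: 0.39040; 0.30102; 0.04791.
Sum = 0.739337; FGT(2.5) = 0.739337 / 6 = 0.123.

0.123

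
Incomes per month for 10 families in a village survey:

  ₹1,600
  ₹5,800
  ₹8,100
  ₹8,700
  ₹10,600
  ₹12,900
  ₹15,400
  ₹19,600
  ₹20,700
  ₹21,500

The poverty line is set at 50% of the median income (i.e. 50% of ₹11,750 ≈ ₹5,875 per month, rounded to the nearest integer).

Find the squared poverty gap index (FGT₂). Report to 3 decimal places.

Below z: ₹1,600, ₹5,800 (q = 2 of N = 10).
Normalized shortfalls: (5875−1600)/5875 = 0.7277; (5875−5800)/5875 = 0.0128.
Squared: 0.5295; 0.0002.
Sum = 0.529651; P₂ = 0.529651 / 10 = 0.053.

0.053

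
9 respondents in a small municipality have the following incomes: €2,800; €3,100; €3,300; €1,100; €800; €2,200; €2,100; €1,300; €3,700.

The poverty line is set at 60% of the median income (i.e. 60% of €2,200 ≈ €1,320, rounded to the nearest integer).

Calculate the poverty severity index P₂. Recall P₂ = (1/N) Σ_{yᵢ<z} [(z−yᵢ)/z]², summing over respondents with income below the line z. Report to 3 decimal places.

Below z: €800, €1,100, €1,300 (q = 3 of N = 9).
Gap ratios (z−y)/z: (1320−800)/1320 = 0.3939; (1320−1100)/1320 = 0.1667; (1320−1300)/1320 = 0.0152.
Squared: 0.1552; 0.0278; 0.0002.
Sum = 0.183196; P₂ = 0.183196 / 9 = 0.020.

0.020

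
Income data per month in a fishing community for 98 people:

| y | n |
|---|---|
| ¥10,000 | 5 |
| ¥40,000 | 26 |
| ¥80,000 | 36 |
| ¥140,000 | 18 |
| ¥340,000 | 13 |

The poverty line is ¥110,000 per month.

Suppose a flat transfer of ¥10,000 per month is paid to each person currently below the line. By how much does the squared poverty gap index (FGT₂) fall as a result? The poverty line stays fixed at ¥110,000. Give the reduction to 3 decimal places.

0.052

Before: below the line — 5×¥10,000, 26×¥40,000, 36×¥80,000; squared poverty gap index (FGT₂) = 0.17693.
After the ¥10,000 transfer: below the line — 5×¥20,000, 26×¥50,000, 36×¥90,000; squared poverty gap index (FGT₂) = 0.12523.
Reduction = 0.17693 − 0.12523 = 0.052.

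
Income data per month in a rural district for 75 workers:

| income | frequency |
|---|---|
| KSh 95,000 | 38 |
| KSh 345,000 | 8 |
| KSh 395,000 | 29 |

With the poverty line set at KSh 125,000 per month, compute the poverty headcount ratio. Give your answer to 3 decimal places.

38 of the 75 workers have income below KSh 125,000.
H = 38/75 = 0.507.

0.507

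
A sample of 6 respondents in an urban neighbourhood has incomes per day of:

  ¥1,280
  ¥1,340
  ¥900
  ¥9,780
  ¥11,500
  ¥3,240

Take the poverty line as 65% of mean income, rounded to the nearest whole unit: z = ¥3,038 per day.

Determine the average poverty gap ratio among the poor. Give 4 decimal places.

0.6138

Below the line: ¥900, ¥1,280, ¥1,340 (q = 3 of N = 6).
Relative gaps: 0.7038, 0.5787, 0.5589; sum = 1.841343.
I averages over the q = 3 poor units only: 1.841343 / 3 = 0.6138.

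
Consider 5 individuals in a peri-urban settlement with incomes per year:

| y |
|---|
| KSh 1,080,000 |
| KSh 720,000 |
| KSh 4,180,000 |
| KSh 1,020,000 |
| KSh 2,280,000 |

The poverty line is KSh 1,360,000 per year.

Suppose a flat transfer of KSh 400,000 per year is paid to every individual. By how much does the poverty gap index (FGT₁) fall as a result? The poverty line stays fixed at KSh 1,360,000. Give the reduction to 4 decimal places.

0.1500

Before: below the line — KSh 720,000, KSh 1,020,000, KSh 1,080,000; poverty gap index (FGT₁) = 0.185294.
After the KSh 400,000 transfer: below the line — KSh 1,120,000; poverty gap index (FGT₁) = 0.035294.
Reduction = 0.185294 − 0.035294 = 0.1500.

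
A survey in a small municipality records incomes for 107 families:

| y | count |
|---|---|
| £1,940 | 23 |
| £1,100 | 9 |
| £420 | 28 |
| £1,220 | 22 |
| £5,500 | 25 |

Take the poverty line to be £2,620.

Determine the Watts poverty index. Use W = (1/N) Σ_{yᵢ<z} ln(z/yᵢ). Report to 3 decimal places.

0.774

Below the line: 28×£420, 9×£1,100, 22×£1,220, 23×£1,940 (q = 82 of N = 107).
Log gaps: ln(2620/420) = 1.8307 (×28); ln(2620/1100) = 0.8679 (×9); ln(2620/1220) = 0.7643 (×22); ln(2620/1940) = 0.3005 (×23).
W = 82.795976 / 107 = 0.774.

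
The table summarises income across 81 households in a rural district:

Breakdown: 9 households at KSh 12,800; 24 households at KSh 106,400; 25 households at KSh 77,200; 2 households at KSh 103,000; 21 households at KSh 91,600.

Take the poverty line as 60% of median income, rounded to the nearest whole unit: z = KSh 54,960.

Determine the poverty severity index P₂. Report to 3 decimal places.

0.065

Below the line: 9×KSh 12,800 (q = 9 of N = 81).
Relative gaps: (54960−12800)/54960 = 0.7671 (×9).
Squared: 0.5884 (×9).
Sum = 5.296028; P₂ = 5.296028 / 81 = 0.065.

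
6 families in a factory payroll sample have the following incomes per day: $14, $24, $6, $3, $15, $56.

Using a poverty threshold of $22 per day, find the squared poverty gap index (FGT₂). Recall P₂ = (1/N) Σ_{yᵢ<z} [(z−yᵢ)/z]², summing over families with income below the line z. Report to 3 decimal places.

0.251

Incomes under z: $3, $6, $14, $15 (q = 4 of N = 6).
Shortfall ratios: (22−3)/22 = 0.8636; (22−6)/22 = 0.7273; (22−14)/22 = 0.3636; (22−15)/22 = 0.3182.
Squared: 0.7459; 0.5289; 0.1322; 0.1012.
Sum = 1.508264; P₂ = 1.508264 / 6 = 0.251.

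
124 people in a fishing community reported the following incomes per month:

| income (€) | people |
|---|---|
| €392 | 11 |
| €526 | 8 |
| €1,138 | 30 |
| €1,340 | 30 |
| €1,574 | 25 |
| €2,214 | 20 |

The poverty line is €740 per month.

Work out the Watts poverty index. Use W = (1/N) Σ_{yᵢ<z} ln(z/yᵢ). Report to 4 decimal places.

0.0784

Incomes under z: 11×€392, 8×€526 (q = 19 of N = 124).
Log gaps: ln(740/392) = 0.6354 (×11); ln(740/526) = 0.3413 (×8).
W = 9.720064 / 124 = 0.0784.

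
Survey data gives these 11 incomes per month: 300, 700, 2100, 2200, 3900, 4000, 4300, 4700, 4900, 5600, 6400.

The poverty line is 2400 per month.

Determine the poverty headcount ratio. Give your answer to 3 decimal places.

4 of the 11 individuals have income below 2400.
H = 4/11 = 0.364.

0.364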